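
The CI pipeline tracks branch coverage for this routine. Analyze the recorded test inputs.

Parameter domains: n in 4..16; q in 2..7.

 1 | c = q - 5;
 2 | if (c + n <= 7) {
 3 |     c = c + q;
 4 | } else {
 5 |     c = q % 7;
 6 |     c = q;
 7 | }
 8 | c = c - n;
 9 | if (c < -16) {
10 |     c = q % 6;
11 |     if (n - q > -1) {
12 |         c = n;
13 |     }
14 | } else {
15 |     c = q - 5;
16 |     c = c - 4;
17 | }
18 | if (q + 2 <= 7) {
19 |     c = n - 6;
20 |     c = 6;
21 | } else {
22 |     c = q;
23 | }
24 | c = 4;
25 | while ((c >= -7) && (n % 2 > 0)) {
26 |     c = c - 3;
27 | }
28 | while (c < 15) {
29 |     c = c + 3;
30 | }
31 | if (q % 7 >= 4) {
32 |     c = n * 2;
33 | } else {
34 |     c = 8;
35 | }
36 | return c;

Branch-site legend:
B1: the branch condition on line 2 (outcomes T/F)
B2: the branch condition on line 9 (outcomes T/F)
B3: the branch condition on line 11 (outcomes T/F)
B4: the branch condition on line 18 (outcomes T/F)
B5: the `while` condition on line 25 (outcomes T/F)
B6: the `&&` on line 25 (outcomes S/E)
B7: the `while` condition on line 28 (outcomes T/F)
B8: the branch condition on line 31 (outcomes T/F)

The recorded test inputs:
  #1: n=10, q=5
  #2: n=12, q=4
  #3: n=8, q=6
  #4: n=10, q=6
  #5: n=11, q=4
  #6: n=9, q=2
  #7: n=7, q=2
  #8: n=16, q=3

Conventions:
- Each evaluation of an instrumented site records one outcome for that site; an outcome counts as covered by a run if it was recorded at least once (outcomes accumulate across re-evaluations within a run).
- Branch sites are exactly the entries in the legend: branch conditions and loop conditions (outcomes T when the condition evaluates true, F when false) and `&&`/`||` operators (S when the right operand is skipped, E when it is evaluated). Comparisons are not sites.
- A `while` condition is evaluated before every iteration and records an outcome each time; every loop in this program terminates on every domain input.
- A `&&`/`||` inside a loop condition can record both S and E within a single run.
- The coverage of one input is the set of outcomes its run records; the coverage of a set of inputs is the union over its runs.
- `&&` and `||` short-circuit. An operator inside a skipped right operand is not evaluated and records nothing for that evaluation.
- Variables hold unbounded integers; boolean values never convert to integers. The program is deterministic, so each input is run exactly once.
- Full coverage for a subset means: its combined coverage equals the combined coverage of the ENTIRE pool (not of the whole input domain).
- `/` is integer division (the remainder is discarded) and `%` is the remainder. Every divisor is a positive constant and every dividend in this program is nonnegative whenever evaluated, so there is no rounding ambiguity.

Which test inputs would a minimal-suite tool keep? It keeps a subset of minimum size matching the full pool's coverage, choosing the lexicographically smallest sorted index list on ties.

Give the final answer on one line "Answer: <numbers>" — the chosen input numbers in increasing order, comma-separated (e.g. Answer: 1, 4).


test 1 (n=10, q=5) fires B1->F, B2->F, B4->T, B6->E, B5->F, B7->T, B7->T, B7->T, B7->T, B7->F, B8->T; hits B1=F, B2=F, B4=T, B5=F, B6=E, B7=T, B7=F, B8=T
test 2 (n=12, q=4) fires B1->F, B2->F, B4->T, B6->E, B5->F, B7->T, B7->T, B7->T, B7->T, B7->F, B8->T; hits B1=F, B2=F, B4=T, B5=F, B6=E, B7=T, B7=F, B8=T
test 3 (n=8, q=6) fires B1->F, B2->F, B4->F, B6->E, B5->F, B7->T, B7->T, B7->T, B7->T, B7->F, B8->T; hits B1=F, B2=F, B4=F, B5=F, B6=E, B7=T, B7=F, B8=T
test 4 (n=10, q=6) fires B1->F, B2->F, B4->F, B6->E, B5->F, B7->T, B7->T, B7->T, B7->T, B7->F, B8->T; hits B1=F, B2=F, B4=F, B5=F, B6=E, B7=T, B7=F, B8=T
test 5 (n=11, q=4) fires B1->F, B2->F, B4->T, B6->E, B5->T, B6->E, B5->T, B6->E, B5->T, B6->E, B5->T, B6->S, B5->F, B7->T, ...; hits B1=F, B2=F, B4=T, B5=T, B5=F, B6=S, B6=E, B7=T, B7=F, B8=T
test 6 (n=9, q=2) fires B1->T, B2->F, B4->T, B6->E, B5->T, B6->E, B5->T, B6->E, B5->T, B6->E, B5->T, B6->S, B5->F, B7->T, ...; hits B1=T, B2=F, B4=T, B5=T, B5=F, B6=S, B6=E, B7=T, B7=F, B8=F
test 7 (n=7, q=2) fires B1->T, B2->F, B4->T, B6->E, B5->T, B6->E, B5->T, B6->E, B5->T, B6->E, B5->T, B6->S, B5->F, B7->T, ...; hits B1=T, B2=F, B4=T, B5=T, B5=F, B6=S, B6=E, B7=T, B7=F, B8=F
test 8 (n=16, q=3) fires B1->F, B2->F, B4->T, B6->E, B5->F, B7->T, B7->T, B7->T, B7->T, B7->F, B8->F; hits B1=F, B2=F, B4=T, B5=F, B6=E, B7=T, B7=F, B8=F
the full pool covers 13 outcomes: B1=T, B1=F, B2=F, B4=T, B4=F, B5=T, B5=F, B6=S, B6=E, B7=T, B7=F, B8=T, B8=F
size 1 is not enough: best union over all size-1 subsets is 10/13
at size 2, {3, 6} reaches all 13 outcomes; every lexicographically earlier size-2 subset fails
Answer: 3, 6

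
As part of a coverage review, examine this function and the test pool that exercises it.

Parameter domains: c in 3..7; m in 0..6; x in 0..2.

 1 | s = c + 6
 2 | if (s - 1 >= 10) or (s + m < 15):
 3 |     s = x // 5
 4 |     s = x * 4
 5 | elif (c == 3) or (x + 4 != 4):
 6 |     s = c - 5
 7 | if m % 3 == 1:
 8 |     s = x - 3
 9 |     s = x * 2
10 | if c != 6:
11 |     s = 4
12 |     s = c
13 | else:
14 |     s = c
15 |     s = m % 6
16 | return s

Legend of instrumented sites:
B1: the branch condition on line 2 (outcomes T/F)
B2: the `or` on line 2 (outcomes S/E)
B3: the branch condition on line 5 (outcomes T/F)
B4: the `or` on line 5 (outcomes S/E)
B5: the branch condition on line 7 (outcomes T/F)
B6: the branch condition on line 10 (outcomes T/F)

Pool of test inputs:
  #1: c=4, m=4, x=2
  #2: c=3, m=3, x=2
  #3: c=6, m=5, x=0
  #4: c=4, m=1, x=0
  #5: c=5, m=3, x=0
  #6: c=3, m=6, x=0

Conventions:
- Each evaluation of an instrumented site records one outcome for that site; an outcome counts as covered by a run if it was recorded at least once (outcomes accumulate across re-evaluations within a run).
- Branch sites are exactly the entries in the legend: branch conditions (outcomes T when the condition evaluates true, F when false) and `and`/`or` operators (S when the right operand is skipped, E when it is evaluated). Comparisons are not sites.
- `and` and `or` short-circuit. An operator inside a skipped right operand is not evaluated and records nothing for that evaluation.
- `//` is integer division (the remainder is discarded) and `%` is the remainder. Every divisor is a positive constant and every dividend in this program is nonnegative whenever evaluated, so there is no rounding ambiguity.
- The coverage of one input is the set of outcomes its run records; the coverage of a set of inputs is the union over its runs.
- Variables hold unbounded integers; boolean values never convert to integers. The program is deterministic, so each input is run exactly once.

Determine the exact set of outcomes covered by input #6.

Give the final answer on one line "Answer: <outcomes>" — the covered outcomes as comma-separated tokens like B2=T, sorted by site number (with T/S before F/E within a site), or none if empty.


Simulating input #6 (c=3, m=6, x=0) step by step:
  B2->E, B1->F, B4->S, B3->T, B5->F, B6->T
distinct outcomes covered: B1=F, B2=E, B3=T, B4=S, B5=F, B6=T
Answer: B1=F, B2=E, B3=T, B4=S, B5=F, B6=T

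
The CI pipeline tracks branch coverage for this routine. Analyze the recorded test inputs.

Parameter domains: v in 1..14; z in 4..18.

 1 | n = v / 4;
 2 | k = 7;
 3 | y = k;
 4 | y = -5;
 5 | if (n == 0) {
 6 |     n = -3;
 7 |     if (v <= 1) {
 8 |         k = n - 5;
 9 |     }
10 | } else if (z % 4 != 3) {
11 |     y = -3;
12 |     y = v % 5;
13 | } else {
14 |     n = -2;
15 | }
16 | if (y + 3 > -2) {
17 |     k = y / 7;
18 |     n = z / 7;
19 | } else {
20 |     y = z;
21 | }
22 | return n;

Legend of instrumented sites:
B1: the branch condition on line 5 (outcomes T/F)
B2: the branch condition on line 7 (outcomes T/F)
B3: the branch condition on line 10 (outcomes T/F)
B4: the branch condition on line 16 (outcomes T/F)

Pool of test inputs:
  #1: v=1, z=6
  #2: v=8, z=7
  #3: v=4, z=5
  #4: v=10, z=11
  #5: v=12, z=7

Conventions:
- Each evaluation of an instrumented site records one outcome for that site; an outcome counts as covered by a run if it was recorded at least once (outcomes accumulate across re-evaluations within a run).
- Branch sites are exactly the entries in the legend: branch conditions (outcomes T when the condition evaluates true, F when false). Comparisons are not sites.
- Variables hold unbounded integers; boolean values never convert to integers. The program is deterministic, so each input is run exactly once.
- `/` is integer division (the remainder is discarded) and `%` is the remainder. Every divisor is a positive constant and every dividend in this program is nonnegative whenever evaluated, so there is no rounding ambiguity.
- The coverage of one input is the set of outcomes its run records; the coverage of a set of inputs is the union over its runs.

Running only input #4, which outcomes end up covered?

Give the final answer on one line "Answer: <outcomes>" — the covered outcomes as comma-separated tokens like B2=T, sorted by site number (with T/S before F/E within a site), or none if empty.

Tracing the run of input #4 (v=10, z=11):
  B1->F, B3->F, B4->F
deduplicating events, the covered set is: B1=F, B3=F, B4=F

Answer: B1=F, B3=F, B4=F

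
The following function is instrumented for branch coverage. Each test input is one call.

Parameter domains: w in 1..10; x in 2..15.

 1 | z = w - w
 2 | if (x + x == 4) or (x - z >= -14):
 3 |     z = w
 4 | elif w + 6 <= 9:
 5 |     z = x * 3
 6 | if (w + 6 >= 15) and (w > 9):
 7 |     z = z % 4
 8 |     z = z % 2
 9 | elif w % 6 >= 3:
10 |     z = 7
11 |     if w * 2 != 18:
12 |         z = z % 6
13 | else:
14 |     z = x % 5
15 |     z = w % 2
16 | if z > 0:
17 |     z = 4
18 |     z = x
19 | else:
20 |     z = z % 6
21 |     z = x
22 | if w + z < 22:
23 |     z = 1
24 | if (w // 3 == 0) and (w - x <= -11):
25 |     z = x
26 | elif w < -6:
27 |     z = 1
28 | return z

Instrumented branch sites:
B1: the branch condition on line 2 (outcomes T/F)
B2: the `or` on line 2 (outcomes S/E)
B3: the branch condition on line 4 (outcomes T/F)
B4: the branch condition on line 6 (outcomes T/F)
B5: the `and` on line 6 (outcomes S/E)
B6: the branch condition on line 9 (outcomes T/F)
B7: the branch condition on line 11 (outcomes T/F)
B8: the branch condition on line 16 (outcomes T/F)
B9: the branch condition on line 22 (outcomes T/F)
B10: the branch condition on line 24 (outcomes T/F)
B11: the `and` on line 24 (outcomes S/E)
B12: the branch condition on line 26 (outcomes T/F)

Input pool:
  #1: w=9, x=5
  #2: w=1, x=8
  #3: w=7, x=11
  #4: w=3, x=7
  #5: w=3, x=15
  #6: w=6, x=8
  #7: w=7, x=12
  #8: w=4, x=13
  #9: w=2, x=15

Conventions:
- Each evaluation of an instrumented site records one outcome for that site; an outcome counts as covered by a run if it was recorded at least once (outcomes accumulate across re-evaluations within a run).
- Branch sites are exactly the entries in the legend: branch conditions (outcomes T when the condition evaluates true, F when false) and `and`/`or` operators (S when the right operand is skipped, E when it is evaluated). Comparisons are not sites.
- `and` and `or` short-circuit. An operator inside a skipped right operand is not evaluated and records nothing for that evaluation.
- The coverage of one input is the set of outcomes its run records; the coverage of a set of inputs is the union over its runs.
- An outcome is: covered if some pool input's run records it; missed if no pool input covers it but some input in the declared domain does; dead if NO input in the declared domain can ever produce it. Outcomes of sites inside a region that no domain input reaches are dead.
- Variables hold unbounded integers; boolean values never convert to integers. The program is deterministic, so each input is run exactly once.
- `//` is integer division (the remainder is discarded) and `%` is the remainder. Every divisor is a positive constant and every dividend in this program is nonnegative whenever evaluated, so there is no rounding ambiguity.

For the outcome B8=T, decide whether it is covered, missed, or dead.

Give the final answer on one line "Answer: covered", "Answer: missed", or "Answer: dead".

B8=T is recorded by pool input(s) 1, 2, 3, 4, 5, 7, 8 -> covered

Answer: covered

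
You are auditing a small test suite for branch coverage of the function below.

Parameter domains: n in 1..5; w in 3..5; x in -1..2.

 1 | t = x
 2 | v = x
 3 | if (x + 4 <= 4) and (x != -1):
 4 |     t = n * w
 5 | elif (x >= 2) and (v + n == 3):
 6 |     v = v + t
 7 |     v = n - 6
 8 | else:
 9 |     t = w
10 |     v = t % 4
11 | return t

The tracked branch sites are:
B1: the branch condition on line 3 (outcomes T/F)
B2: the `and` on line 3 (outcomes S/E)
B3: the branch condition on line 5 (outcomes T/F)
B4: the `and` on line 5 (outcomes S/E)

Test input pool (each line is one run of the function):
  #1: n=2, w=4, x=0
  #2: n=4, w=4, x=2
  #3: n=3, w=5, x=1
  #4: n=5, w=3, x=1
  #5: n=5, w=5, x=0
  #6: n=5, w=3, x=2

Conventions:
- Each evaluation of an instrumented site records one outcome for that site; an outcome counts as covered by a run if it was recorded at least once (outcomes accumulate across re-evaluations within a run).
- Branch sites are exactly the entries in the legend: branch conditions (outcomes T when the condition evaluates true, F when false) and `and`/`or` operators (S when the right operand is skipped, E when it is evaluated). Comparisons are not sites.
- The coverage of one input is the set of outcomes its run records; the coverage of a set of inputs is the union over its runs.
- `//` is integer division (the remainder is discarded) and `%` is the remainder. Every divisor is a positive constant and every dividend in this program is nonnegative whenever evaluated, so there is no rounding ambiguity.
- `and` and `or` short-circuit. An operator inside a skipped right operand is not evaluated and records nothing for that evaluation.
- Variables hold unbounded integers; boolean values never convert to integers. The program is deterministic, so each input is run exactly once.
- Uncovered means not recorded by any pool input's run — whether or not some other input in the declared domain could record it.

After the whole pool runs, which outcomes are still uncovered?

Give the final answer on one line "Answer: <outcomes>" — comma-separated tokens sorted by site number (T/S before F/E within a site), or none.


run #1 (n=2, w=4, x=0) runs B2->E, B1->T; records B1=T, B2=E
run #2 (n=4, w=4, x=2) runs B2->S, B1->F, B4->E, B3->F; records B1=F, B2=S, B3=F, B4=E
run #3 (n=3, w=5, x=1) runs B2->S, B1->F, B4->S, B3->F; records B1=F, B2=S, B3=F, B4=S
run #4 (n=5, w=3, x=1) runs B2->S, B1->F, B4->S, B3->F; records B1=F, B2=S, B3=F, B4=S
run #5 (n=5, w=5, x=0) runs B2->E, B1->T; records B1=T, B2=E
run #6 (n=5, w=3, x=2) runs B2->S, B1->F, B4->E, B3->F; records B1=F, B2=S, B3=F, B4=E
union over the pool: B1=T, B1=F, B2=S, B2=E, B3=F, B4=S, B4=E
uncovered (1 of 8): B3=T
Answer: B3=T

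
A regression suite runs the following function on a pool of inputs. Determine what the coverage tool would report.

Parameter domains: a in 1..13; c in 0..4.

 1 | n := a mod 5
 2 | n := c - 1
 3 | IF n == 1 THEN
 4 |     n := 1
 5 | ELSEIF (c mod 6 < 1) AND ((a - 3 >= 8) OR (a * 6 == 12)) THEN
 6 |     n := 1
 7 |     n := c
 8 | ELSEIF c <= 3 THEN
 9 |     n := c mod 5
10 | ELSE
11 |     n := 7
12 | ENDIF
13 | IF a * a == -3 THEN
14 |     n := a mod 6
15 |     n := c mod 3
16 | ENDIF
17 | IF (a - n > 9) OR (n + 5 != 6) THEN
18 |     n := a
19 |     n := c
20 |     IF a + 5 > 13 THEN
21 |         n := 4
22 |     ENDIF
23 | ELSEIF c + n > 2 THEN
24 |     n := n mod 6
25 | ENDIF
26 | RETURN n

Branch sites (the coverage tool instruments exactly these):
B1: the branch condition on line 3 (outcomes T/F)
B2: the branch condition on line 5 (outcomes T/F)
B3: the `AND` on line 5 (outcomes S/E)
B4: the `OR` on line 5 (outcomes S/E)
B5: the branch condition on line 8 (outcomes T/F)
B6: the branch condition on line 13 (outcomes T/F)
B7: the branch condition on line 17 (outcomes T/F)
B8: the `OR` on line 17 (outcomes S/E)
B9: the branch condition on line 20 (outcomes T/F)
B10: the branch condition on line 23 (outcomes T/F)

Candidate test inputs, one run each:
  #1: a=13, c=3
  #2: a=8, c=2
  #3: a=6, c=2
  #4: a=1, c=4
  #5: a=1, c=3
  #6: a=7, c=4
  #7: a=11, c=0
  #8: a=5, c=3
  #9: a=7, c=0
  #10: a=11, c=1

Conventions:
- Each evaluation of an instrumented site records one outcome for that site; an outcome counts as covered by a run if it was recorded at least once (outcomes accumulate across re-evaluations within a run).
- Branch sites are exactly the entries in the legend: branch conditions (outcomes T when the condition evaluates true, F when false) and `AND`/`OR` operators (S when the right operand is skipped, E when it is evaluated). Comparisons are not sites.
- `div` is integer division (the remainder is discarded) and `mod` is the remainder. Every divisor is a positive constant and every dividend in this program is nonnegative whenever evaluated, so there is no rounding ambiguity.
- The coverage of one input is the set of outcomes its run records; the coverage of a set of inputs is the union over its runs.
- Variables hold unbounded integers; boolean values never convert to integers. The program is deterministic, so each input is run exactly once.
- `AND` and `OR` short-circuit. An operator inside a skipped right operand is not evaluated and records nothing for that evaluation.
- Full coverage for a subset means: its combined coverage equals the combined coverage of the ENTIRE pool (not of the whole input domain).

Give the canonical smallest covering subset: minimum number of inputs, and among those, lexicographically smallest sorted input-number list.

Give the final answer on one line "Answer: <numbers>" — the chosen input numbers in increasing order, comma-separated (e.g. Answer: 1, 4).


run #1 (a=13, c=3) runs B1->F, B3->S, B2->F, B5->T, B6->F, B8->S, B7->T, B9->T; records B1=F, B2=F, B3=S, B5=T, B6=F, B7=T, B8=S, B9=T
run #2 (a=8, c=2) runs B1->T, B6->F, B8->E, B7->F, B10->T; records B1=T, B6=F, B7=F, B8=E, B10=T
run #3 (a=6, c=2) runs B1->T, B6->F, B8->E, B7->F, B10->T; records B1=T, B6=F, B7=F, B8=E, B10=T
run #4 (a=1, c=4) runs B1->F, B3->S, B2->F, B5->F, B6->F, B8->E, B7->T, B9->F; records B1=F, B2=F, B3=S, B5=F, B6=F, B7=T, B8=E, B9=F
run #5 (a=1, c=3) runs B1->F, B3->S, B2->F, B5->T, B6->F, B8->E, B7->T, B9->F; records B1=F, B2=F, B3=S, B5=T, B6=F, B7=T, B8=E, B9=F
run #6 (a=7, c=4) runs B1->F, B3->S, B2->F, B5->F, B6->F, B8->E, B7->T, B9->F; records B1=F, B2=F, B3=S, B5=F, B6=F, B7=T, B8=E, B9=F
run #7 (a=11, c=0) runs B1->F, B3->E, B4->S, B2->T, B6->F, B8->S, B7->T, B9->T; records B1=F, B2=T, B3=E, B4=S, B6=F, B7=T, B8=S, B9=T
run #8 (a=5, c=3) runs B1->F, B3->S, B2->F, B5->T, B6->F, B8->E, B7->T, B9->F; records B1=F, B2=F, B3=S, B5=T, B6=F, B7=T, B8=E, B9=F
run #9 (a=7, c=0) runs B1->F, B3->E, B4->E, B2->F, B5->T, B6->F, B8->E, B7->T, B9->F; records B1=F, B2=F, B3=E, B4=E, B5=T, B6=F, B7=T, B8=E, B9=F
run #10 (a=11, c=1) runs B1->F, B3->S, B2->F, B5->T, B6->F, B8->S, B7->T, B9->T; records B1=F, B2=F, B3=S, B5=T, B6=F, B7=T, B8=S, B9=T
the full pool covers 18 outcomes: B1=T, B1=F, B2=T, B2=F, B3=S, B3=E, B4=S, B4=E, B5=T, B5=F, B6=F, B7=T, B7=F, B8=S, B8=E, B9=T, B9=F, B10=T
checked all size-1 subsets: none covers 18 outcomes (max 9/18)
checked all size-2 subsets: none covers 18 outcomes (max 13/18)
checked all size-3 subsets: none covers 18 outcomes (max 16/18)
the canonical winner is {2, 4, 7, 9}: size 4, full 18-outcome coverage, earliest index list among size-4 covers
Answer: 2, 4, 7, 9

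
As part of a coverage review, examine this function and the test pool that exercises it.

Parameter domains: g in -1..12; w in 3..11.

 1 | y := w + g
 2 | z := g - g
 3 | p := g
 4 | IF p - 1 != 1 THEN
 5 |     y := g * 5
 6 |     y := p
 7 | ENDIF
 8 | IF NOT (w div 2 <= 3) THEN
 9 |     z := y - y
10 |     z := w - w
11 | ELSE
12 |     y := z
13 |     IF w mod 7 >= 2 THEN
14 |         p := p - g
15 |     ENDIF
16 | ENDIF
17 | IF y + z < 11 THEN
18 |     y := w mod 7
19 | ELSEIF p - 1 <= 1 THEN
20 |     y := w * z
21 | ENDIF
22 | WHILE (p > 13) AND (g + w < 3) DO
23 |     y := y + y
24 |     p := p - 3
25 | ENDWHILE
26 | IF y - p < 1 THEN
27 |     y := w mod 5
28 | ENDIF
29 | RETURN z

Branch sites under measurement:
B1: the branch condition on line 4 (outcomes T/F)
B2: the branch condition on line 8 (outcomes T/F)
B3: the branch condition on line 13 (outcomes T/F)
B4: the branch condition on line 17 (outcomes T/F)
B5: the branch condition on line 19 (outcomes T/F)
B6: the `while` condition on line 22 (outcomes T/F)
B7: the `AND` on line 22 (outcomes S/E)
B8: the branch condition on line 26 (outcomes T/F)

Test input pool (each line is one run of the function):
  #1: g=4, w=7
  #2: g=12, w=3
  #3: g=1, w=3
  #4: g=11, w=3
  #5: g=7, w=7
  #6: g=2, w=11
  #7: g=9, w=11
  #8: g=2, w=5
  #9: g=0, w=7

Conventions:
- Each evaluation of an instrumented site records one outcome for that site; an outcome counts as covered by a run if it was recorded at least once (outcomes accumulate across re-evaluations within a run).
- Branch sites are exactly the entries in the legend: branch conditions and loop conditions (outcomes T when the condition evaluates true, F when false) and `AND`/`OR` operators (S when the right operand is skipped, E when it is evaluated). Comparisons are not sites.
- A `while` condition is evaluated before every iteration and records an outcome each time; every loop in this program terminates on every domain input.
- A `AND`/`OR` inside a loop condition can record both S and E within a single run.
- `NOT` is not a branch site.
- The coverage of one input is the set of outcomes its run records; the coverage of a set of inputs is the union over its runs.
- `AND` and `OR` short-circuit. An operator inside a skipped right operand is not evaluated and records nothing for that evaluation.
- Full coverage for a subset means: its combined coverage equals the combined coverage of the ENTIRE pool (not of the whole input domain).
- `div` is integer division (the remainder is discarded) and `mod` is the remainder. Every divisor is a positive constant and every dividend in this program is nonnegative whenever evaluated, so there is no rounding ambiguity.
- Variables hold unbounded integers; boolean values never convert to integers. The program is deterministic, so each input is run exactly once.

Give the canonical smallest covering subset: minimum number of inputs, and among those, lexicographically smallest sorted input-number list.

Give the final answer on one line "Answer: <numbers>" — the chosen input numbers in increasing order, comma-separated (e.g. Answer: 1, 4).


input #1 (g=4, w=7): events B1->T, B2->F, B3->F, B4->T, B7->S, B6->F, B8->T; covers B1=T, B2=F, B3=F, B4=T, B6=F, B7=S, B8=T
input #2 (g=12, w=3): events B1->T, B2->F, B3->T, B4->T, B7->S, B6->F, B8->F; covers B1=T, B2=F, B3=T, B4=T, B6=F, B7=S, B8=F
input #3 (g=1, w=3): events B1->T, B2->F, B3->T, B4->T, B7->S, B6->F, B8->F; covers B1=T, B2=F, B3=T, B4=T, B6=F, B7=S, B8=F
input #4 (g=11, w=3): events B1->T, B2->F, B3->T, B4->T, B7->S, B6->F, B8->F; covers B1=T, B2=F, B3=T, B4=T, B6=F, B7=S, B8=F
input #5 (g=7, w=7): events B1->T, B2->F, B3->F, B4->T, B7->S, B6->F, B8->T; covers B1=T, B2=F, B3=F, B4=T, B6=F, B7=S, B8=T
input #6 (g=2, w=11): events B1->F, B2->T, B4->F, B5->T, B7->S, B6->F, B8->T; covers B1=F, B2=T, B4=F, B5=T, B6=F, B7=S, B8=T
input #7 (g=9, w=11): events B1->T, B2->T, B4->T, B7->S, B6->F, B8->T; covers B1=T, B2=T, B4=T, B6=F, B7=S, B8=T
input #8 (g=2, w=5): events B1->F, B2->F, B3->T, B4->T, B7->S, B6->F, B8->F; covers B1=F, B2=F, B3=T, B4=T, B6=F, B7=S, B8=F
input #9 (g=0, w=7): events B1->T, B2->F, B3->F, B4->T, B7->S, B6->F, B8->T; covers B1=T, B2=F, B3=F, B4=T, B6=F, B7=S, B8=T
the full pool covers 13 outcomes: B1=T, B1=F, B2=T, B2=F, B3=T, B3=F, B4=T, B4=F, B5=T, B6=F, B7=S, B8=T, B8=F
no size-1 subset reaches all 13 outcomes (best union: 7/13)
no size-2 subset reaches all 13 outcomes (best union: 12/13)
the canonical winner is {1, 2, 6}: size 3, full 13-outcome coverage, earliest index list among size-3 covers
Answer: 1, 2, 6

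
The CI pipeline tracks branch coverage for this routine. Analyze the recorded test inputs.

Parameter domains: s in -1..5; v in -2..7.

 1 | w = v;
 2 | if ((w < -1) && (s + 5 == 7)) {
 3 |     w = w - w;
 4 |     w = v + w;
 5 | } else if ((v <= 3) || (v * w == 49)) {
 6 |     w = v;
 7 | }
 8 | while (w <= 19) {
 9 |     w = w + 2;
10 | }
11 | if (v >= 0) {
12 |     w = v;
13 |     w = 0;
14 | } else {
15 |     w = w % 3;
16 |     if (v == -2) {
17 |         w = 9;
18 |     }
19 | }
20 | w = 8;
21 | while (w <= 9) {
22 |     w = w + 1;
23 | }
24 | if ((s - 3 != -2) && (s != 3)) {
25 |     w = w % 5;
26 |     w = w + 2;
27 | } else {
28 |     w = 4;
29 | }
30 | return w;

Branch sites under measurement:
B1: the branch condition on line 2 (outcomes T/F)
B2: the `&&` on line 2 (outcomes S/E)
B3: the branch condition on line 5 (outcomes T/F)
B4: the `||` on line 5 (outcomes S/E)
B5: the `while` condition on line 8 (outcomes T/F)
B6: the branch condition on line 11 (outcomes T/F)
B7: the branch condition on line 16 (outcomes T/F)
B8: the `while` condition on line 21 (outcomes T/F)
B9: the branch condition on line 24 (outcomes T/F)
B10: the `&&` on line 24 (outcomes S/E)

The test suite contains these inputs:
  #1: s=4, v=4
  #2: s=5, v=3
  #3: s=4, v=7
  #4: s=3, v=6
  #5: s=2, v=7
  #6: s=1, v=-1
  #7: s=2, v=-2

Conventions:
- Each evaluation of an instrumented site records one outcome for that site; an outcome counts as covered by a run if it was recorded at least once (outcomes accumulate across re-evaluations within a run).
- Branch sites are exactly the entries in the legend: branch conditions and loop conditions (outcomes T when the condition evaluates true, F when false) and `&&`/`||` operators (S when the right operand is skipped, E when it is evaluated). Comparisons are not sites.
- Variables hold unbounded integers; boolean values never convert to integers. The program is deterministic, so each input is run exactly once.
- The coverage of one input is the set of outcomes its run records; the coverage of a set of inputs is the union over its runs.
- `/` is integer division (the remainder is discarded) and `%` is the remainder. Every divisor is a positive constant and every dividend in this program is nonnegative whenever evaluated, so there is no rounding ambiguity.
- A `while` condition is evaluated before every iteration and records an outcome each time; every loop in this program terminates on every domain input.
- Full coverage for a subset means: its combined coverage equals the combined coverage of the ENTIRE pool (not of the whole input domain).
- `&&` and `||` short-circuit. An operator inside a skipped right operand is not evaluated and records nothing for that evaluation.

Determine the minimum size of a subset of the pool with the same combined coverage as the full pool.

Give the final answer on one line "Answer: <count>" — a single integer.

#1 (s=4, v=4) -> B2->S, B1->F, B4->E, B3->F, B5->T, B5->T, B5->T, B5->T, B5->T, B5->T, B5->T, B5->T, B5->F, B6->T, ...; covered: B1=F, B2=S, B3=F, B4=E, B5=T, B5=F, B6=T, B8=T, B8=F, B9=T, B10=E
#2 (s=5, v=3) -> B2->S, B1->F, B4->S, B3->T, B5->T, B5->T, B5->T, B5->T, B5->T, B5->T, B5->T, B5->T, B5->T, B5->F, ...; covered: B1=F, B2=S, B3=T, B4=S, B5=T, B5=F, B6=T, B8=T, B8=F, B9=T, B10=E
#3 (s=4, v=7) -> B2->S, B1->F, B4->E, B3->T, B5->T, B5->T, B5->T, B5->T, B5->T, B5->T, B5->T, B5->F, B6->T, B8->T, ...; covered: B1=F, B2=S, B3=T, B4=E, B5=T, B5=F, B6=T, B8=T, B8=F, B9=T, B10=E
#4 (s=3, v=6) -> B2->S, B1->F, B4->E, B3->F, B5->T, B5->T, B5->T, B5->T, B5->T, B5->T, B5->T, B5->F, B6->T, B8->T, ...; covered: B1=F, B2=S, B3=F, B4=E, B5=T, B5=F, B6=T, B8=T, B8=F, B9=F, B10=E
#5 (s=2, v=7) -> B2->S, B1->F, B4->E, B3->T, B5->T, B5->T, B5->T, B5->T, B5->T, B5->T, B5->T, B5->F, B6->T, B8->T, ...; covered: B1=F, B2=S, B3=T, B4=E, B5=T, B5=F, B6=T, B8=T, B8=F, B9=T, B10=E
#6 (s=1, v=-1) -> B2->S, B1->F, B4->S, B3->T, B5->T, B5->T, B5->T, B5->T, B5->T, B5->T, B5->T, B5->T, B5->T, B5->T, ...; covered: B1=F, B2=S, B3=T, B4=S, B5=T, B5=F, B6=F, B7=F, B8=T, B8=F, B9=F, B10=S
#7 (s=2, v=-2) -> B2->E, B1->T, B5->T, B5->T, B5->T, B5->T, B5->T, B5->T, B5->T, B5->T, B5->T, B5->T, B5->T, B5->F, ...; covered: B1=T, B2=E, B5=T, B5=F, B6=F, B7=T, B8=T, B8=F, B9=T, B10=E
pool-wide coverage (20 outcomes): B1=T, B1=F, B2=S, B2=E, B3=T, B3=F, B4=S, B4=E, B5=T, B5=F, B6=T, B6=F, B7=T, B7=F, B8=T, B8=F, B9=T, B9=F, B10=S, B10=E
size 1 is not enough: best union over all size-1 subsets is 12/20
size 2 is not enough: best union over all size-2 subsets is 17/20
at size 3, {1, 6, 7} reaches all 20 outcomes; every lexicographically earlier size-3 subset fails

Answer: 3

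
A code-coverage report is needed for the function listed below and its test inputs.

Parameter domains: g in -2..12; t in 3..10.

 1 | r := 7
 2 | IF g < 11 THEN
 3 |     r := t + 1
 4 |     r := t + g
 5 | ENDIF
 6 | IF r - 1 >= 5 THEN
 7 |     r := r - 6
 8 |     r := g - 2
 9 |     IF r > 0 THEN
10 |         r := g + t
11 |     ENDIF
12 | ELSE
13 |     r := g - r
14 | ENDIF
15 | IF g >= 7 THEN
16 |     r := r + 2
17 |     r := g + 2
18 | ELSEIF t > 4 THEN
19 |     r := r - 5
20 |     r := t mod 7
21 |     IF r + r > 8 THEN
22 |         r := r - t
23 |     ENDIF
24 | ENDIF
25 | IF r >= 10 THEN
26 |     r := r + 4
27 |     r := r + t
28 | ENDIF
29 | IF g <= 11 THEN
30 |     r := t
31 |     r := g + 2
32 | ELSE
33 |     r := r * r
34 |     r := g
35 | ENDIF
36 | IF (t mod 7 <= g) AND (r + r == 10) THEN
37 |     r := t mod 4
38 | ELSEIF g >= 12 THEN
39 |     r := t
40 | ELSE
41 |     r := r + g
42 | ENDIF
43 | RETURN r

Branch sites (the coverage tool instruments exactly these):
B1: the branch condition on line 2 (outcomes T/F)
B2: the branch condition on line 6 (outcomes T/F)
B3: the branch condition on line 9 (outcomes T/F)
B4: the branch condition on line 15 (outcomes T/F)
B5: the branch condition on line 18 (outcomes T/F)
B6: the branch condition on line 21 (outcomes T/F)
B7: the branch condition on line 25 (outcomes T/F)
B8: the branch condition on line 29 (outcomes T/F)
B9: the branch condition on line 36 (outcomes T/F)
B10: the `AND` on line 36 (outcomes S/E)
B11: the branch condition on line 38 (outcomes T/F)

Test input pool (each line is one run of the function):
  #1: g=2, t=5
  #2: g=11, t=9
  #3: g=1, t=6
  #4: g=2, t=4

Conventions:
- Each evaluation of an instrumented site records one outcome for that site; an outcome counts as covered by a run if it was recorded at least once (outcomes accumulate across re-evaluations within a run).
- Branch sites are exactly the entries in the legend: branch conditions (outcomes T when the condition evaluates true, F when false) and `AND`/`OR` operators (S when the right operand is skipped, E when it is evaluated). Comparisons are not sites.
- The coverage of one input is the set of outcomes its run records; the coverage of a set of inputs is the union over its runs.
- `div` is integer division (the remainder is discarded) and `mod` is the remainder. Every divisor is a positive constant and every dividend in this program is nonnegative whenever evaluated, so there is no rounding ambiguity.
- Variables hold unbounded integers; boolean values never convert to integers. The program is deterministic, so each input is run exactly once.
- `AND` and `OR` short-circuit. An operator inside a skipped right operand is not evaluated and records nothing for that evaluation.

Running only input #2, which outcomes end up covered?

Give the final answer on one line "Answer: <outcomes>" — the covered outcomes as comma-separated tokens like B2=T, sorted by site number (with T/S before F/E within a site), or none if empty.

Tracing the run of input #2 (g=11, t=9):
  B1->F, B2->T, B3->T, B4->T, B7->T, B8->T, B10->E, B9->F, B11->F
deduplicating events, the covered set is: B1=F, B2=T, B3=T, B4=T, B7=T, B8=T, B9=F, B10=E, B11=F

Answer: B1=F, B2=T, B3=T, B4=T, B7=T, B8=T, B9=F, B10=E, B11=F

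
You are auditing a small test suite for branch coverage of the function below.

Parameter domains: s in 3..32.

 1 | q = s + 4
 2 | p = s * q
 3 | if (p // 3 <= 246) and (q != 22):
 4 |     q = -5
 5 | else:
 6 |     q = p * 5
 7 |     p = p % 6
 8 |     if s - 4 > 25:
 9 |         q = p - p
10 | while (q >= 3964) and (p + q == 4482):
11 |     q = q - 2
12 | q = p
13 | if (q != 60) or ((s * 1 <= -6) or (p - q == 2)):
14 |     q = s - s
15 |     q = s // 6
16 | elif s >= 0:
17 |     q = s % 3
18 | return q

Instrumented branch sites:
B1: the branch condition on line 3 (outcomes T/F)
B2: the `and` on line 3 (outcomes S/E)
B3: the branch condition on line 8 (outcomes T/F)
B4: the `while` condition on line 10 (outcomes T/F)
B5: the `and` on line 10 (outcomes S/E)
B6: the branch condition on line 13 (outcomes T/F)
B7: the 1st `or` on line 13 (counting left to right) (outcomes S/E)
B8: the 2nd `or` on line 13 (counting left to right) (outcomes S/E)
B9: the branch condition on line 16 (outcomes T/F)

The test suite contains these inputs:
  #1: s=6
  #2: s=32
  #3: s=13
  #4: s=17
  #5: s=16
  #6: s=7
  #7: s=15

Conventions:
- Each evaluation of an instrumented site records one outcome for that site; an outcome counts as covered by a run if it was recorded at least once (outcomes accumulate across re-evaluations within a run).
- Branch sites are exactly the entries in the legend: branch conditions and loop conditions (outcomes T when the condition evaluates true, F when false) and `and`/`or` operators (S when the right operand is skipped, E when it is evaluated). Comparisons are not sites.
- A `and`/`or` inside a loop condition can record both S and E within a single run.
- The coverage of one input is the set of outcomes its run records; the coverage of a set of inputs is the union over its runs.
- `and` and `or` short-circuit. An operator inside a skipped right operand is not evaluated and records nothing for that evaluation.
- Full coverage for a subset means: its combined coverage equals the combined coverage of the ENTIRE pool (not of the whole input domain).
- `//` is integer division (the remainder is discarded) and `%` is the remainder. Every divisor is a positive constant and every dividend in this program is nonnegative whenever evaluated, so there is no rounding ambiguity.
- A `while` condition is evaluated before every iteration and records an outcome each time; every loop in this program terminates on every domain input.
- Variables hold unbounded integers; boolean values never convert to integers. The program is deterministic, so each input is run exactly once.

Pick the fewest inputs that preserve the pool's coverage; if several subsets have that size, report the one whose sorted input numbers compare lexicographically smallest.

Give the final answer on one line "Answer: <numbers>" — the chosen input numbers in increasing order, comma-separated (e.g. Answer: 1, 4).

run #1 (s=6) runs B2->E, B1->T, B5->S, B4->F, B7->E, B8->E, B6->F, B9->T; records B1=T, B2=E, B4=F, B5=S, B6=F, B7=E, B8=E, B9=T
run #2 (s=32) runs B2->S, B1->F, B3->T, B5->S, B4->F, B7->S, B6->T; records B1=F, B2=S, B3=T, B4=F, B5=S, B6=T, B7=S
run #3 (s=13) runs B2->E, B1->T, B5->S, B4->F, B7->S, B6->T; records B1=T, B2=E, B4=F, B5=S, B6=T, B7=S
run #4 (s=17) runs B2->E, B1->T, B5->S, B4->F, B7->S, B6->T; records B1=T, B2=E, B4=F, B5=S, B6=T, B7=S
run #5 (s=16) runs B2->E, B1->T, B5->S, B4->F, B7->S, B6->T; records B1=T, B2=E, B4=F, B5=S, B6=T, B7=S
run #6 (s=7) runs B2->E, B1->T, B5->S, B4->F, B7->S, B6->T; records B1=T, B2=E, B4=F, B5=S, B6=T, B7=S
run #7 (s=15) runs B2->E, B1->T, B5->S, B4->F, B7->S, B6->T; records B1=T, B2=E, B4=F, B5=S, B6=T, B7=S
union over all inputs: B1=T, B1=F, B2=S, B2=E, B3=T, B4=F, B5=S, B6=T, B6=F, B7=S, B7=E, B8=E, B9=T (13 outcomes)
size 1 is not enough: best union over all size-1 subsets is 8/13
the canonical winner is {1, 2}: size 2, full 13-outcome coverage, earliest index list among size-2 covers

Answer: 1, 2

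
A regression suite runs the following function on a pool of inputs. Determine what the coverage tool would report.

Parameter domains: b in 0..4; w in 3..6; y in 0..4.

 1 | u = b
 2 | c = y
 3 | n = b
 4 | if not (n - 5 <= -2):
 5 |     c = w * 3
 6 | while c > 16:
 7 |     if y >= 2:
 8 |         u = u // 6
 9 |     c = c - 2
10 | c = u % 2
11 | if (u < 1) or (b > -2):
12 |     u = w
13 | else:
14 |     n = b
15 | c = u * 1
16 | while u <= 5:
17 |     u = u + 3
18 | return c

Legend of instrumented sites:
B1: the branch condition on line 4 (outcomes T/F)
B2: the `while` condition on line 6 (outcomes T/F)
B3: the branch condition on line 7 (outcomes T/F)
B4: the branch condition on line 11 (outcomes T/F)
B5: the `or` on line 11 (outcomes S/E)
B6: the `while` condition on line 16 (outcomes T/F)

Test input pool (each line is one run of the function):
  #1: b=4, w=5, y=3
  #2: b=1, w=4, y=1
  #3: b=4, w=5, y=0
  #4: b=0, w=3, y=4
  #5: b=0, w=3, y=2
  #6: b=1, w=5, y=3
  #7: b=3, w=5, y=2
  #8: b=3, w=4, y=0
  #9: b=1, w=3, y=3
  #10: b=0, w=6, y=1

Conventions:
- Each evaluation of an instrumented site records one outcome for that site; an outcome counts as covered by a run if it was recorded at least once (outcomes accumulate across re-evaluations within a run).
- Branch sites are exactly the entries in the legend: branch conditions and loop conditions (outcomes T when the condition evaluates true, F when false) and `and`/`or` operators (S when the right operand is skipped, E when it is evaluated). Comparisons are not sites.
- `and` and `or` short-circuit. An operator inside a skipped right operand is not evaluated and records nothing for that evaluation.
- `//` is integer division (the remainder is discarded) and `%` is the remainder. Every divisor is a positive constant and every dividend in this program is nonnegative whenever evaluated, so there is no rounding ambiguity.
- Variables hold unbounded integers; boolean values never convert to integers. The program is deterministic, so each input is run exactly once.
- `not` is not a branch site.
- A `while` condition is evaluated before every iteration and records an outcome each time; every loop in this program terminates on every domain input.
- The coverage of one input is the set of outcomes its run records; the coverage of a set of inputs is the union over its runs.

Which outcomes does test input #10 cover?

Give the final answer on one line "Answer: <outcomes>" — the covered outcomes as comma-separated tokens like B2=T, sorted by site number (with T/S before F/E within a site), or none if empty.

Tracing the run of input #10 (b=0, w=6, y=1):
  B1->F, B2->F, B5->S, B4->T, B6->F
collecting distinct outcomes: B1=F, B2=F, B4=T, B5=S, B6=F

Answer: B1=F, B2=F, B4=T, B5=S, B6=F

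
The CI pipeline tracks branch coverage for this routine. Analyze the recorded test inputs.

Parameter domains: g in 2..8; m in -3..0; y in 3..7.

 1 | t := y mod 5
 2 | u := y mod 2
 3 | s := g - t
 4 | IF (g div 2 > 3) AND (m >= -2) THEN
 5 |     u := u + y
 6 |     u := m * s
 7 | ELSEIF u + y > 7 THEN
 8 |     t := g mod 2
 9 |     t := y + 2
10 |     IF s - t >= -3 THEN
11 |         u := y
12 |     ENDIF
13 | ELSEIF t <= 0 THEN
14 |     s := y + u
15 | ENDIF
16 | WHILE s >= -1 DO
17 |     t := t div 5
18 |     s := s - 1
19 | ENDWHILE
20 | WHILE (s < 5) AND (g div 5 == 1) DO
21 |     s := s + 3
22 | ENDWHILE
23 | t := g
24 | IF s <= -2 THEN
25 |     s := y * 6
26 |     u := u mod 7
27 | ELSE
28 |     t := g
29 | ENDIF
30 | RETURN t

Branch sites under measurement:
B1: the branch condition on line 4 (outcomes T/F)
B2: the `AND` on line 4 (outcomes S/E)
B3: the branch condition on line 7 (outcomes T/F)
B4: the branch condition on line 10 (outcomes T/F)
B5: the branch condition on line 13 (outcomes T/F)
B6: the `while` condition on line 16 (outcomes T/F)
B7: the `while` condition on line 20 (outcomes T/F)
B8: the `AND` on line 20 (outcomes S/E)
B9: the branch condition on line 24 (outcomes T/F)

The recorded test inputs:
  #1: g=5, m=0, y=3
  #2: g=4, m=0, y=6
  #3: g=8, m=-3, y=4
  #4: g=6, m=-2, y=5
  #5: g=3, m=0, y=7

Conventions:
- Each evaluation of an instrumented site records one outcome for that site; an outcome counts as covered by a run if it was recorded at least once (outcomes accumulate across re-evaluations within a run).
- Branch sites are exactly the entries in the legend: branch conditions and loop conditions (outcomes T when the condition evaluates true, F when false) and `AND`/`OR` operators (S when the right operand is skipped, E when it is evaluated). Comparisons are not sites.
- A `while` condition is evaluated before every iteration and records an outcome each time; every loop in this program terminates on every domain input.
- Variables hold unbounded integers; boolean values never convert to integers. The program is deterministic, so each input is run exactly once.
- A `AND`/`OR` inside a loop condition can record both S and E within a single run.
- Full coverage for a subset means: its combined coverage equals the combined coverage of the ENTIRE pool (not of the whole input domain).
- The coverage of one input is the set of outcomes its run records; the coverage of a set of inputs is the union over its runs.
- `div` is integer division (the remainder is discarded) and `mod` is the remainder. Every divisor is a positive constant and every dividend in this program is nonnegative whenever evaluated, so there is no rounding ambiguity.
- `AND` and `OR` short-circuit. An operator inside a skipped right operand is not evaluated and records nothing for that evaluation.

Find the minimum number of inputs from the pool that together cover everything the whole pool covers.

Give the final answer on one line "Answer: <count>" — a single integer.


run #1 (g=5, m=0, y=3) runs B2->S, B1->F, B3->F, B5->F, B6->T, B6->T, B6->T, B6->T, B6->F, B8->E, B7->T, B8->E, B7->T, B8->E, ...; records B1=F, B2=S, B3=F, B5=F, B6=T, B6=F, B7=T, B7=F, B8=S, B8=E, B9=F
run #2 (g=4, m=0, y=6) runs B2->S, B1->F, B3->F, B5->F, B6->T, B6->T, B6->T, B6->T, B6->T, B6->F, B8->E, B7->F, B9->T; records B1=F, B2=S, B3=F, B5=F, B6=T, B6=F, B7=F, B8=E, B9=T
run #3 (g=8, m=-3, y=4) runs B2->E, B1->F, B3->F, B5->F, B6->T, B6->T, B6->T, B6->T, B6->T, B6->T, B6->F, B8->E, B7->T, B8->E, ...; records B1=F, B2=E, B3=F, B5=F, B6=T, B6=F, B7=T, B7=F, B8=S, B8=E, B9=F
run #4 (g=6, m=-2, y=5) runs B2->S, B1->F, B3->F, B5->T, B6->T, B6->T, B6->T, B6->T, B6->T, B6->T, B6->T, B6->T, B6->F, B8->E, ...; records B1=F, B2=S, B3=F, B5=T, B6=T, B6=F, B7=T, B7=F, B8=S, B8=E, B9=F
run #5 (g=3, m=0, y=7) runs B2->S, B1->F, B3->T, B4->F, B6->T, B6->T, B6->T, B6->F, B8->E, B7->F, B9->T; records B1=F, B2=S, B3=T, B4=F, B6=T, B6=F, B7=F, B8=E, B9=T
union over all inputs: B1=F, B2=S, B2=E, B3=T, B3=F, B4=F, B5=T, B5=F, B6=T, B6=F, B7=T, B7=F, B8=S, B8=E, B9=T, B9=F (16 outcomes)
no size-1 subset reaches all 16 outcomes (best union: 11/16)
no size-2 subset reaches all 16 outcomes (best union: 15/16)
the canonical winner is {3, 4, 5}: size 3, full 16-outcome coverage, earliest index list among size-3 covers
Answer: 3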